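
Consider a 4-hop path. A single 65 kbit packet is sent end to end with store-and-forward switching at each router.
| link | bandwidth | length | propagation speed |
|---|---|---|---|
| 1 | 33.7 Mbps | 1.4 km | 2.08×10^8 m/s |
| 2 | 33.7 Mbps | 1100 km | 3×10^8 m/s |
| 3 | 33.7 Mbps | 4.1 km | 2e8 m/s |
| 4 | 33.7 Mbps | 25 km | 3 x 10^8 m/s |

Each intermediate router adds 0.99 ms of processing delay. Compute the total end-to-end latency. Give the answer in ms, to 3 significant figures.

14.5 ms

L = 65000 bits.
Transmission delay per hop = L/R = 65000/33700000 = 1.92878 ms; 4 hops → 7.71513 ms.
Propagation delays (d/s per hop): 0.00673077, 3.66667, 0.0205, 0.0833333 ms; sum = 3.77723 ms.
Processing at 3 router(s): 3 × 0.99 ms = 2.97 ms.
End-to-end = 14.5 ms.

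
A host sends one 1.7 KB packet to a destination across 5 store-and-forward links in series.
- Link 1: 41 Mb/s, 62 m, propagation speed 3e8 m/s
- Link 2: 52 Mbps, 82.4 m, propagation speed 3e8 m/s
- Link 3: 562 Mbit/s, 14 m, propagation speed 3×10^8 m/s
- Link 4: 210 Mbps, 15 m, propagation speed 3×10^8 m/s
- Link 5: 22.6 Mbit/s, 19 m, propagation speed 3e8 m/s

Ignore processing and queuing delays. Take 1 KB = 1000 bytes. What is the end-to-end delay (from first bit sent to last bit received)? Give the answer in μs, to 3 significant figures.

L = 13600 bits.
Transmission delays (L/R per hop): 331.707, 261.538, 24.1993, 64.7619, 601.77 μs; sum = 1283.98 μs.
Propagation delays (d/s per hop): 0.206667, 0.274667, 0.0466667, 0.05, 0.0633333 μs; sum = 0.641333 μs.
End-to-end = 1280 μs.

1280 μs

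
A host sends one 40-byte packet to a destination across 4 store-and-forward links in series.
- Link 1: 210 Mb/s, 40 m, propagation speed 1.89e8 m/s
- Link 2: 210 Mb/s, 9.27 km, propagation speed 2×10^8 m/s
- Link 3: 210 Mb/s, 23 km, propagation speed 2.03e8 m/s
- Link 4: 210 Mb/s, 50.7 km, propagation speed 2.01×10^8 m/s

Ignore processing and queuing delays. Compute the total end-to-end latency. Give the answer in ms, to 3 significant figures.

L = 40 × 8 = 320 bits.
Transmission delay per hop = L/R = 320/210000000 = 0.00152381 ms; 4 hops → 0.00609524 ms.
Propagation delays (d/s per hop): 0.00021164, 0.04635, 0.1133, 0.252239 ms; sum = 0.412101 ms.
End-to-end = 0.418 ms.

0.418 ms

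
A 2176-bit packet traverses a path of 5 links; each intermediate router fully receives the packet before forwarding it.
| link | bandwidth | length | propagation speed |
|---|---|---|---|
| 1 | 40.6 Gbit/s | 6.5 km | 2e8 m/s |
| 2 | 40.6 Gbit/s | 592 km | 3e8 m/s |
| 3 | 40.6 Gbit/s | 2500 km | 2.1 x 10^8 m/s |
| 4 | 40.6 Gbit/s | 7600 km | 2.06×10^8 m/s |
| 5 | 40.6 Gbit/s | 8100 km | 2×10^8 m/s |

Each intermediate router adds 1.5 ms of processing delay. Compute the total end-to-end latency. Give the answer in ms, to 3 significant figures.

97.3 ms

Transmission delay per hop = L/R = 2176/40600000000 = 5.35961e-05 ms; 5 hops → 0.00026798 ms.
Propagation delays (d/s per hop): 0.0325, 1.97333, 11.9048, 36.8932, 40.5 ms; sum = 91.3038 ms.
Processing at 4 router(s): 4 × 1.5 ms = 6 ms.
End-to-end = 97.3 ms.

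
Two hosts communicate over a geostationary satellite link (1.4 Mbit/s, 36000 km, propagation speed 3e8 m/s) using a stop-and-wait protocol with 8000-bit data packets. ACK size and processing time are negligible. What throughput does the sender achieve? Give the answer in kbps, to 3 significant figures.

32.6 kbps

t_tx = L/R = 8000/1400000 = 0.00571429 s.
t_prop = 36000000/300000000 = 0.12 s; RTT = 0.24 s.
Cycle = t_tx + RTT = 0.245714 s.
Throughput = L / cycle = 8000 / 0.245714 = 32.6 kbps.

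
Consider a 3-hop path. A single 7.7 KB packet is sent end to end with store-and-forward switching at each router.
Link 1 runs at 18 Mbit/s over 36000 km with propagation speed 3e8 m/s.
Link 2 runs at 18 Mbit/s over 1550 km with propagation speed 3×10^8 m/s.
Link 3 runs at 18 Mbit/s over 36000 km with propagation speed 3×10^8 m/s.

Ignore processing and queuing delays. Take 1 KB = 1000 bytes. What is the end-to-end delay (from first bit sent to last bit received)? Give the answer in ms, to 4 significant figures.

L = 61600 bits.
Transmission delay per hop = L/R = 61600/18000000 = 3.42222 ms; 3 hops → 10.2667 ms.
Propagation delays (d/s per hop): 120, 5.16667, 120 ms; sum = 245.167 ms.
End-to-end = 255.4 ms.

255.4 ms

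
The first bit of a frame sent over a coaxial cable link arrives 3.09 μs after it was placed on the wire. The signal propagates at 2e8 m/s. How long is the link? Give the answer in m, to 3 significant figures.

618 m

d = s × t_prop = 200000000 × 3.09e-06 = 618 m.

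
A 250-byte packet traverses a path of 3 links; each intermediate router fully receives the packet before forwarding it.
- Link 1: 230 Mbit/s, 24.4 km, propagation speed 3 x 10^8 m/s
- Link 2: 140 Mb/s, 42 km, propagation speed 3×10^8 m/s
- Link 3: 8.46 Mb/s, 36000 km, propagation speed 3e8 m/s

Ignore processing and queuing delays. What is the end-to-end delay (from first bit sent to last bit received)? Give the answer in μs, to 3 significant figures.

120000 μs

L = 250 × 8 = 2000 bits.
Transmission delays (L/R per hop): 8.69565, 14.2857, 236.407 μs; sum = 259.388 μs.
Propagation delays (d/s per hop): 81.3333, 140, 120000 μs; sum = 120221 μs.
End-to-end = 120000 μs.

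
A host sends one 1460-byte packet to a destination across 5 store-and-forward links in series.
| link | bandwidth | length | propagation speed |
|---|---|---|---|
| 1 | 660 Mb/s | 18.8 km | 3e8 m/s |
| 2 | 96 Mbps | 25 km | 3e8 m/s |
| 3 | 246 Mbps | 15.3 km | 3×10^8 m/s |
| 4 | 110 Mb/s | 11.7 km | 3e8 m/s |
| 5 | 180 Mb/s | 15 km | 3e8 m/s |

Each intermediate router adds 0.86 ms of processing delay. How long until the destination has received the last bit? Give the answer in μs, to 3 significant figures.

L = 1460 × 8 = 11680 bits.
Transmission delays (L/R per hop): 17.697, 121.667, 47.4797, 106.182, 64.8889 μs; sum = 357.914 μs.
Propagation delays (d/s per hop): 62.6667, 83.3333, 51, 39, 50 μs; sum = 286 μs.
Processing at 4 router(s): 4 × 0.86 ms = 3440 μs.
End-to-end = 4080 μs.

4080 μs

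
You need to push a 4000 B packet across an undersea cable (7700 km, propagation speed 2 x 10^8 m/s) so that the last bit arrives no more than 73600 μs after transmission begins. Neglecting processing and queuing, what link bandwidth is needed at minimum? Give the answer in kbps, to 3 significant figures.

912 kbps

L = 32000 bits.
Propagation delay = 7700000 / 200000000 = 38500 μs.
Transmission budget = 73600 − 38500 = 35100 μs.
R ≥ L / t_tx = 32000 bits / 0.0351 s = 912 kbps.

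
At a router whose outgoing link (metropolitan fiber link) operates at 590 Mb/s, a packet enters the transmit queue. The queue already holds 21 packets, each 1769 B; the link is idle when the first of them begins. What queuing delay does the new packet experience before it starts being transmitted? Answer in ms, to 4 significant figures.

0.5037 ms

Each queued packet: L/R = 14152/590000000 = 0.0239864 ms.
21 queued → 0.503715 ms.
Queuing delay = 0.5037 ms.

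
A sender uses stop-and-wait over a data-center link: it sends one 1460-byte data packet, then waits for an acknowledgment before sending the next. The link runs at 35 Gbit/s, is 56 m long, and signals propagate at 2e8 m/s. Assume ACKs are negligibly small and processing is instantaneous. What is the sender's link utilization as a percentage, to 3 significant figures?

t_tx = L/R = 11680/35000000000 = 3.33714e-07 s.
t_prop = 56/200000000 = 2.8e-07 s; RTT = 5.6e-07 s.
Cycle = t_tx + RTT = 8.93714e-07 s.
Utilization = t_tx / cycle = 3.33714e-07/8.93714e-07 = 37.3 %.

37.3 %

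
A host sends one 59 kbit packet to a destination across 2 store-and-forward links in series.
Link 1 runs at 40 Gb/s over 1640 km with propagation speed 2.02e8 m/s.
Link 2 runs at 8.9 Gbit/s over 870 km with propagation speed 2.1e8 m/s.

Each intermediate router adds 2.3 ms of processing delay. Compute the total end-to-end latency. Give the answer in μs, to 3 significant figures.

14600 μs

L = 59000 bits.
Transmission delays (L/R per hop): 1.475, 6.62921 μs; sum = 8.10421 μs.
Propagation delays (d/s per hop): 8118.81, 4142.86 μs; sum = 12261.7 μs.
Processing at 1 router(s): 1 × 2.3 ms = 2300 μs.
End-to-end = 14600 μs.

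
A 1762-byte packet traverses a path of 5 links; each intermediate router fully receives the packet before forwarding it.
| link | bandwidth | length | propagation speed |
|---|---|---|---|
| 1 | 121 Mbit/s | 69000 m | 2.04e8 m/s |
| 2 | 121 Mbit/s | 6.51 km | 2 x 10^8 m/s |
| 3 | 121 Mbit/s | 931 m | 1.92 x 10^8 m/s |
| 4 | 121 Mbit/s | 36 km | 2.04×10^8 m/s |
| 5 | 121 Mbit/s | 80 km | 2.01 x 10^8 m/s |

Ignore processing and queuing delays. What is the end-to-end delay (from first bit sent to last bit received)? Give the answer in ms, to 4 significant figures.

L = 1762 × 8 = 14096 bits.
Transmission delay per hop = L/R = 14096/121000000 = 0.116496 ms; 5 hops → 0.582479 ms.
Propagation delays (d/s per hop): 0.338235, 0.03255, 0.00484896, 0.176471, 0.39801 ms; sum = 0.950115 ms.
End-to-end = 1.533 ms.

1.533 ms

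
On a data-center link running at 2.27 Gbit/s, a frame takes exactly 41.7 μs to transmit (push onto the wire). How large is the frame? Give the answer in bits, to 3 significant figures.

L = R × t_tx = 2270000000 b/s × 4.17e-05 s = 94659 bits.

94700 bits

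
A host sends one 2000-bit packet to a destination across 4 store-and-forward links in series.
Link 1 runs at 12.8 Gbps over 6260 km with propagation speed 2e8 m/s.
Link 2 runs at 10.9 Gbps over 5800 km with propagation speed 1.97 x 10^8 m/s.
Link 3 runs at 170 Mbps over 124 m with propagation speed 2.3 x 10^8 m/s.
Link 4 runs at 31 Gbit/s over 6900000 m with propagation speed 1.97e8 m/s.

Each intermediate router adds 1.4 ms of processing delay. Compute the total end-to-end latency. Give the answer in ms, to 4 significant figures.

Transmission delays (L/R per hop): 0.00015625, 0.000183486, 0.0117647, 6.45161e-05 ms; sum = 0.012169 ms.
Propagation delays (d/s per hop): 31.3, 29.4416, 0.00053913, 35.0254 ms; sum = 95.7675 ms.
Processing at 3 router(s): 3 × 1.4 ms = 4.2 ms.
End-to-end = 99.98 ms.

99.98 ms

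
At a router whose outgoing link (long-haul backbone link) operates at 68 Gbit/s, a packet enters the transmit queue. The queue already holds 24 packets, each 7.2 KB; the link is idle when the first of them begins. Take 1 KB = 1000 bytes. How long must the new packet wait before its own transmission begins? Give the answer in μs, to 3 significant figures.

Each queued packet: L/R = 57600/68000000000 = 0.847059 μs.
24 queued → 20.3294 μs.
Queuing delay = 20.3 μs.

20.3 μs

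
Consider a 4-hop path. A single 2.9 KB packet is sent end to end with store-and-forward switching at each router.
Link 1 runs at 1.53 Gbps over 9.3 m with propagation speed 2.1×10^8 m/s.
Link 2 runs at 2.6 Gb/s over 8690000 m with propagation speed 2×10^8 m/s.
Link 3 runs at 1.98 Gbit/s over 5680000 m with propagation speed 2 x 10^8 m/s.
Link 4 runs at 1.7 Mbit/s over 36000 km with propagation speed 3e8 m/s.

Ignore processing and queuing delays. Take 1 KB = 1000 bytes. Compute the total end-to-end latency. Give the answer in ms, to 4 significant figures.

L = 23200 bits.
Transmission delays (L/R per hop): 0.0151634, 0.00892308, 0.0117172, 13.6471 ms; sum = 13.6829 ms.
Propagation delays (d/s per hop): 4.42857e-05, 43.45, 28.4, 120 ms; sum = 191.85 ms.
End-to-end = 205.5 ms.

205.5 ms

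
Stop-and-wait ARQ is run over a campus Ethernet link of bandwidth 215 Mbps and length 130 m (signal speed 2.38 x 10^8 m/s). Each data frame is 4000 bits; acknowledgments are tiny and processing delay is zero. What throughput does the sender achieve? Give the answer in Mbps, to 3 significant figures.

t_tx = L/R = 4000/215000000 = 1.86047e-05 s.
t_prop = 130/238000000 = 5.46218e-07 s; RTT = 1.09244e-06 s.
Cycle = t_tx + RTT = 1.96971e-05 s.
Throughput = L / cycle = 4000 / 1.96971e-05 = 203 Mbps.

203 Mbps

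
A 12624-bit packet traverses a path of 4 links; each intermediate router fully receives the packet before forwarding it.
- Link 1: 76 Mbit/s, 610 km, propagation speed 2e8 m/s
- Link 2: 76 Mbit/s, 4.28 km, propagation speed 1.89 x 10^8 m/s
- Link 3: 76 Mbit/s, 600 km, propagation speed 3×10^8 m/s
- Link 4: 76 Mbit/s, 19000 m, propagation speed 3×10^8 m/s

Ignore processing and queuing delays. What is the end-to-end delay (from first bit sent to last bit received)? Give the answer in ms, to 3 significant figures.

5.80 ms

Transmission delay per hop = L/R = 12624/76000000 = 0.166105 ms; 4 hops → 0.664421 ms.
Propagation delays (d/s per hop): 3.05, 0.0226455, 2, 0.0633333 ms; sum = 5.13598 ms.
End-to-end = 5.80 ms.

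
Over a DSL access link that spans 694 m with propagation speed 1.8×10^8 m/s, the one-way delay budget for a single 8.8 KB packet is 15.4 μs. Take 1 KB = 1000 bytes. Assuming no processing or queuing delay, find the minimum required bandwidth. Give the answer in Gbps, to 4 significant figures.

L = 70400 bits.
Propagation delay = 694 / 180000000 = 3.85556 μs.
Transmission budget = 15.4 − 3.85556 = 11.5444 μs.
R ≥ L / t_tx = 70400 bits / 1.15444e-05 s = 6.098 Gbps.

6.098 Gbps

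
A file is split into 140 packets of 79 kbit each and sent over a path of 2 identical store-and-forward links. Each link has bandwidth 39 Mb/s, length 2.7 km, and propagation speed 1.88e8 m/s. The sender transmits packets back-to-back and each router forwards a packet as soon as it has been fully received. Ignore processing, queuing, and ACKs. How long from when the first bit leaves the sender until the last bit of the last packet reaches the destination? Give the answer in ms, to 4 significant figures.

Per-hop transmission t_tx = L/R = 79000/39000000 = 2.02564 ms.
Per-hop propagation t_prop = 2700/188000000 = 0.0143617 ms.
Pipeline fill: first packet needs 2·t_tx to clear all hops; remaining 139 packets each add one t_tx.
Total = (2+140-1)·t_tx + 2·t_prop = 141·2.02564 + 2·0.0143617 = 285.6 ms.

285.6 ms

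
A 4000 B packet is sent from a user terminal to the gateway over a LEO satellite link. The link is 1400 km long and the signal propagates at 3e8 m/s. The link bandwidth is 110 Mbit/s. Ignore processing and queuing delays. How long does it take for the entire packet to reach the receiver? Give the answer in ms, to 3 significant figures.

L = 4000 × 8 = 32000 bits.
Transmission delay = L/R = 32000 / 110000000 = 0.290909 ms.
Propagation delay = d/s = 1400000 m / 300000000 m/s = 4.66667 ms.
Total = 4.96 ms.

4.96 ms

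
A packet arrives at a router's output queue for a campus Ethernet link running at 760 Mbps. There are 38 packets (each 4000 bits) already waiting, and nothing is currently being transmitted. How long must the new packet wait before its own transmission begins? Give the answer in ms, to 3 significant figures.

0.200 ms

Each queued packet: L/R = 4000/760000000 = 0.00526316 ms.
38 queued → 0.2 ms.
Queuing delay = 0.200 ms.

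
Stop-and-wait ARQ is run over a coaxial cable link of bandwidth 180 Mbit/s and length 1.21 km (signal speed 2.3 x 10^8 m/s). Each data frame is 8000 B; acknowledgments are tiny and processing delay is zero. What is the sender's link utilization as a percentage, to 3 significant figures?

t_tx = L/R = 64000/180000000 = 0.000355556 s.
t_prop = 1210/2.3e+08 = 5.26087e-06 s; RTT = 1.05217e-05 s.
Cycle = t_tx + RTT = 0.000366077 s.
Utilization = t_tx / cycle = 0.000355556/0.000366077 = 97.1 %.

97.1 %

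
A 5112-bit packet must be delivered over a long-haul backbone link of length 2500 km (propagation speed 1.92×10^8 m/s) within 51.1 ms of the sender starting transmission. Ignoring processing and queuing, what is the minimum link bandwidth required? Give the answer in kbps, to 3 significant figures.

Propagation delay = 2500000 / 192000000 = 13.0208 ms.
Transmission budget = 51.1 − 13.0208 = 38.0792 ms.
R ≥ L / t_tx = 5112 bits / 0.0380792 s = 134 kbps.

134 kbps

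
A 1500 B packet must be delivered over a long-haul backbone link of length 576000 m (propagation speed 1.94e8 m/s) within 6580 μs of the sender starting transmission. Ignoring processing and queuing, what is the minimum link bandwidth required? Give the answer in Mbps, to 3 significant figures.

3.32 Mbps

L = 12000 bits.
Propagation delay = 576000 / 194000000 = 2969.07 μs.
Transmission budget = 6580 − 2969.07 = 3610.93 μs.
R ≥ L / t_tx = 12000 bits / 0.00361093 s = 3.32 Mbps.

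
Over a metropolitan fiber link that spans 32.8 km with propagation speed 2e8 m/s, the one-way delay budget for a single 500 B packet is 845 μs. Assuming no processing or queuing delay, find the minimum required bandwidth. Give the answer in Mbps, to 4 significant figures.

L = 4000 bits.
Propagation delay = 32800 / 200000000 = 164 μs.
Transmission budget = 845 − 164 = 681 μs.
R ≥ L / t_tx = 4000 bits / 0.000681 s = 5.874 Mbps.

5.874 Mbps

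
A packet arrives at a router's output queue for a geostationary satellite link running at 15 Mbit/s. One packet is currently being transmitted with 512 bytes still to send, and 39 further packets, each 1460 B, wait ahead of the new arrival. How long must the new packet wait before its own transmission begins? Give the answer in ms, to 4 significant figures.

30.64 ms

Each queued packet: L/R = 11680/15000000 = 0.778667 ms.
39 queued → 30.368 ms.
Plus remaining 4096 bits of current packet: 0.273067 ms.
Queuing delay = 30.64 ms.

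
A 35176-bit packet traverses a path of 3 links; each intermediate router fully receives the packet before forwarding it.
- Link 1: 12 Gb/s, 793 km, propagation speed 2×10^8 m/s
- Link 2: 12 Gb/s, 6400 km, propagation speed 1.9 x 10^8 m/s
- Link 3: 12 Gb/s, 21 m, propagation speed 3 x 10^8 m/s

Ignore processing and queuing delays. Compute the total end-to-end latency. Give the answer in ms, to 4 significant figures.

37.66 ms

Transmission delay per hop = L/R = 35176/12000000000 = 0.00293133 ms; 3 hops → 0.008794 ms.
Propagation delays (d/s per hop): 3.965, 33.6842, 7e-05 ms; sum = 37.6493 ms.
End-to-end = 37.66 ms.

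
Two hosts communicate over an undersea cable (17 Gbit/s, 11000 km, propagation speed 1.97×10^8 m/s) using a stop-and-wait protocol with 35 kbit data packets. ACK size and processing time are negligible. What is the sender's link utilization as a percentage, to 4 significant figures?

t_tx = L/R = 35000/17000000000 = 2.05882e-06 s.
t_prop = 11000000/197000000 = 0.0558376 s; RTT = 0.111675 s.
Cycle = t_tx + RTT = 0.111677 s.
Utilization = t_tx / cycle = 2.05882e-06/0.111677 = 0.001844 %.

0.001844 %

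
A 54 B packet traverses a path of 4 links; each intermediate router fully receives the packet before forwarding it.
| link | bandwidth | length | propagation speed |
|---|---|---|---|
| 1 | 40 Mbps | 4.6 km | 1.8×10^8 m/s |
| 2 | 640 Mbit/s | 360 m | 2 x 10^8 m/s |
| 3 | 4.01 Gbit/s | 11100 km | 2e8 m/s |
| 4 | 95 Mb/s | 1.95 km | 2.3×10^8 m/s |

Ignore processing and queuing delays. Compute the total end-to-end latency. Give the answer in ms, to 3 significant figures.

55.6 ms

L = 54 × 8 = 432 bits.
Transmission delays (L/R per hop): 0.0108, 0.000675, 0.000107731, 0.00454737 ms; sum = 0.0161301 ms.
Propagation delays (d/s per hop): 0.0255556, 0.0018, 55.5, 0.00847826 ms; sum = 55.5358 ms.
End-to-end = 55.6 ms.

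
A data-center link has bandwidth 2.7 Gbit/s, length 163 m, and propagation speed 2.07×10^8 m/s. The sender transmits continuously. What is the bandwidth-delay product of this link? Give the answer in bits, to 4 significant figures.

Propagation delay = 163 / 2.07e+08 = 7.8744e-07 s.
BDP = R × t_prop = 2700000000 × 7.8744e-07 = 2126.09 bits.

2126 bits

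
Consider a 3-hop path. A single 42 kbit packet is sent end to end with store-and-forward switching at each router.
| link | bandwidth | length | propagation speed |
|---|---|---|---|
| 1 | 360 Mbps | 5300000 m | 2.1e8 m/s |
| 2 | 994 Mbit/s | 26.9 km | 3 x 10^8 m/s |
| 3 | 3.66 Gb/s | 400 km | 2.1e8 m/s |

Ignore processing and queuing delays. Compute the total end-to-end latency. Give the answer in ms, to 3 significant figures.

27.4 ms

L = 42000 bits.
Transmission delays (L/R per hop): 0.116667, 0.0422535, 0.0114754 ms; sum = 0.170396 ms.
Propagation delays (d/s per hop): 25.2381, 0.0896667, 1.90476 ms; sum = 27.2325 ms.
End-to-end = 27.4 ms.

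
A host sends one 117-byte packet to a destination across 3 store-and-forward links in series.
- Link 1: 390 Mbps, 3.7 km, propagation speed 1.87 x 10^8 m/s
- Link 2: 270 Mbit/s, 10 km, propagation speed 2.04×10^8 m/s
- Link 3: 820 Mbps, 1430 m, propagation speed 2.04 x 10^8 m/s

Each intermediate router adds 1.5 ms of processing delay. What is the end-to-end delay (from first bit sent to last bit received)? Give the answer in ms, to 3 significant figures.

3.08 ms

L = 117 × 8 = 936 bits.
Transmission delays (L/R per hop): 0.0024, 0.00346667, 0.00114146 ms; sum = 0.00700813 ms.
Propagation delays (d/s per hop): 0.0197861, 0.0490196, 0.0070098 ms; sum = 0.0758155 ms.
Processing at 2 router(s): 2 × 1.5 ms = 3 ms.
End-to-end = 3.08 ms.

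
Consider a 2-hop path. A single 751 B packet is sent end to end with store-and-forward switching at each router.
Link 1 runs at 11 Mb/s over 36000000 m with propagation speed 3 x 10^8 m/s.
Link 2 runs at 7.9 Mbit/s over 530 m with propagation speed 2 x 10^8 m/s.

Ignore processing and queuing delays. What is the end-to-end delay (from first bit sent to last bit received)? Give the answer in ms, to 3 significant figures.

121 ms

L = 751 × 8 = 6008 bits.
Transmission delays (L/R per hop): 0.546182, 0.760506 ms; sum = 1.30669 ms.
Propagation delays (d/s per hop): 120, 0.00265 ms; sum = 120.003 ms.
End-to-end = 121 ms.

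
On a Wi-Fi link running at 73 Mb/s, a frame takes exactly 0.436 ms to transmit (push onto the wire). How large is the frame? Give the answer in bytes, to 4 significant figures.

L = R × t_tx = 73000000 b/s × 0.000436 s = 31828 bits.
In bytes: 31828 / 8 = 3979 bytes.

3979 bytes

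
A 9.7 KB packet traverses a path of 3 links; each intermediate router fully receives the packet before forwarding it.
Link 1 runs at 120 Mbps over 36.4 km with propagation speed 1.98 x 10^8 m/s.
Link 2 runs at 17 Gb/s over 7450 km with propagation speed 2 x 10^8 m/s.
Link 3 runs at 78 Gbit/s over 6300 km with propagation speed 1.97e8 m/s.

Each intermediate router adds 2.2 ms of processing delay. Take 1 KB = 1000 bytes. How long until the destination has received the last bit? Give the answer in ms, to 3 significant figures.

74.5 ms

L = 77600 bits.
Transmission delays (L/R per hop): 0.646667, 0.00456471, 0.000994872 ms; sum = 0.652226 ms.
Propagation delays (d/s per hop): 0.183838, 37.25, 31.9797 ms; sum = 69.4135 ms.
Processing at 2 router(s): 2 × 2.2 ms = 4.4 ms.
End-to-end = 74.5 ms.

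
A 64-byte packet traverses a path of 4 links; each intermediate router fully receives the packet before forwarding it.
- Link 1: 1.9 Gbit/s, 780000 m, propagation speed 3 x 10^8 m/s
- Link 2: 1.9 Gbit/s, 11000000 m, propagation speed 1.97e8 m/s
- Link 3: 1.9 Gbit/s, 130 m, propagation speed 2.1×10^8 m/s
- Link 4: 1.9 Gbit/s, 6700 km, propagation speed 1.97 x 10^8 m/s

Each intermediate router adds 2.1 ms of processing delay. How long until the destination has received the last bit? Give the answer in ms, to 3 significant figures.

L = 64 × 8 = 512 bits.
Transmission delay per hop = L/R = 512/1900000000 = 0.000269474 ms; 4 hops → 0.00107789 ms.
Propagation delays (d/s per hop): 2.6, 55.8376, 0.000619048, 34.0102 ms; sum = 92.4483 ms.
Processing at 3 router(s): 3 × 2.1 ms = 6.3 ms.
End-to-end = 98.7 ms.

98.7 ms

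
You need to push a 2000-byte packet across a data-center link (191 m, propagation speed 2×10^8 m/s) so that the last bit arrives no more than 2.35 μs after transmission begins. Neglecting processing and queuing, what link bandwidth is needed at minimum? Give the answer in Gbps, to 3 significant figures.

L = 16000 bits.
Propagation delay = 191 / 200000000 = 0.955 μs.
Transmission budget = 2.35 − 0.955 = 1.395 μs.
R ≥ L / t_tx = 16000 bits / 1.395e-06 s = 11.5 Gbps.

11.5 Gbps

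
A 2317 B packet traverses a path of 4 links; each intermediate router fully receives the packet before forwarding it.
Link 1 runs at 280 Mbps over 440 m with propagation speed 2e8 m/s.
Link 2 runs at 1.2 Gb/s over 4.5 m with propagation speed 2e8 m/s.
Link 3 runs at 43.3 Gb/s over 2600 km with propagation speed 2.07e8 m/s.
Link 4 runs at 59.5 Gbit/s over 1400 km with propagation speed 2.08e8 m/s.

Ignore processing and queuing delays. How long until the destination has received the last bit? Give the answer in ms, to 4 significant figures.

19.38 ms

L = 2317 × 8 = 18536 bits.
Transmission delays (L/R per hop): 0.0662, 0.0154467, 0.000428083, 0.000311529 ms; sum = 0.0823863 ms.
Propagation delays (d/s per hop): 0.0022, 2.25e-05, 12.5604, 6.73077 ms; sum = 19.2934 ms.
End-to-end = 19.38 ms.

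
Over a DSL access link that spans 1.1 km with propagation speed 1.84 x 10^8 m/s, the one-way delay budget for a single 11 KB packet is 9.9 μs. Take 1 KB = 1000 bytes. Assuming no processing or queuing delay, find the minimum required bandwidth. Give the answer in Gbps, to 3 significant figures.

L = 88000 bits.
Propagation delay = 1100 / 184000000 = 5.97826 μs.
Transmission budget = 9.9 − 5.97826 = 3.92174 μs.
R ≥ L / t_tx = 88000 bits / 3.92174e-06 s = 22.4 Gbps.

22.4 Gbps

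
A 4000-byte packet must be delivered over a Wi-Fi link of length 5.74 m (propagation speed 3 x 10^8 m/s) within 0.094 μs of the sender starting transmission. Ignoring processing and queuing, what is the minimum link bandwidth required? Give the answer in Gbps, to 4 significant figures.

L = 32000 bits.
Propagation delay = 5.74 / 300000000 = 0.0191333 μs.
Transmission budget = 0.094 − 0.0191333 = 0.0748667 μs.
R ≥ L / t_tx = 32000 bits / 7.48667e-08 s = 427.4 Gbps.

427.4 Gbps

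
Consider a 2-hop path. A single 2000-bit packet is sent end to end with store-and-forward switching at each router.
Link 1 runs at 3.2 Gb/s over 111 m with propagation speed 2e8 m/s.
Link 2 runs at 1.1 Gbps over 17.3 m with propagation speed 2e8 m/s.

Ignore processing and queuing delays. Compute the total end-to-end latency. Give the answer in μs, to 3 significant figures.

Transmission delays (L/R per hop): 0.625, 1.81818 μs; sum = 2.44318 μs.
Propagation delays (d/s per hop): 0.555, 0.0865 μs; sum = 0.6415 μs.
End-to-end = 3.08 μs.

3.08 μs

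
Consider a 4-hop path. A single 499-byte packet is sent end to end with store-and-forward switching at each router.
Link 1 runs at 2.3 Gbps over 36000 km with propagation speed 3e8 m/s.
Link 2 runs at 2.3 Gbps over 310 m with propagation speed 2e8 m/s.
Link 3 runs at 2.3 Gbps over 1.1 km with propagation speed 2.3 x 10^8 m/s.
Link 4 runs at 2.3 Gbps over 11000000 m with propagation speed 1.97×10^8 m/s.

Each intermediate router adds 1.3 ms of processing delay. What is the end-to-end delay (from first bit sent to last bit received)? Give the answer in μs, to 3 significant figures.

180000 μs

L = 499 × 8 = 3992 bits.
Transmission delay per hop = L/R = 3992/2300000000 = 1.73565 μs; 4 hops → 6.94261 μs.
Propagation delays (d/s per hop): 120000, 1.55, 4.78261, 55837.6 μs; sum = 175844 μs.
Processing at 3 router(s): 3 × 1.3 ms = 3900 μs.
End-to-end = 180000 μs.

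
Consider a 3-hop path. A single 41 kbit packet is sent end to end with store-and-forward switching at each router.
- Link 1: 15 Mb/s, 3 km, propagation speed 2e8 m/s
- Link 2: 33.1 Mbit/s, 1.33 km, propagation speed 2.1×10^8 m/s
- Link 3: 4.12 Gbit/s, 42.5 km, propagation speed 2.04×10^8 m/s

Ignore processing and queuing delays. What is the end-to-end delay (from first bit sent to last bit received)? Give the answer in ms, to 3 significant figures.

L = 41000 bits.
Transmission delays (L/R per hop): 2.73333, 1.23867, 0.00995146 ms; sum = 3.98196 ms.
Propagation delays (d/s per hop): 0.015, 0.00633333, 0.208333 ms; sum = 0.229667 ms.
End-to-end = 4.21 ms.

4.21 ms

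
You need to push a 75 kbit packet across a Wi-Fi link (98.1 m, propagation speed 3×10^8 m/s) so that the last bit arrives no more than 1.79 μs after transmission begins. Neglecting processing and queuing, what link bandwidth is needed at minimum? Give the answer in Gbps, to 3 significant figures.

Propagation delay = 98.1 / 300000000 = 0.327 μs.
Transmission budget = 1.79 − 0.327 = 1.463 μs.
R ≥ L / t_tx = 75000 bits / 1.463e-06 s = 51.3 Gbps.

51.3 Gbps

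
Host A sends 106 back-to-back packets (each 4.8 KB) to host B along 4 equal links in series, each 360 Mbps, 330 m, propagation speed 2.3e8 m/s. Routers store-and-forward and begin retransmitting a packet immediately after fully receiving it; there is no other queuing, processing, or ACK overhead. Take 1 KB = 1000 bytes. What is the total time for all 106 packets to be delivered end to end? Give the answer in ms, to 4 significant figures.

Per-hop transmission t_tx = L/R = 38400/360000000 = 0.106667 ms.
Per-hop propagation t_prop = 330/2.3e+08 = 0.00143478 ms.
Pipeline fill: first packet needs 4·t_tx to clear all hops; remaining 105 packets each add one t_tx.
Total = (4+106-1)·t_tx + 4·t_prop = 109·0.106667 + 4·0.00143478 = 11.63 ms.

11.63 ms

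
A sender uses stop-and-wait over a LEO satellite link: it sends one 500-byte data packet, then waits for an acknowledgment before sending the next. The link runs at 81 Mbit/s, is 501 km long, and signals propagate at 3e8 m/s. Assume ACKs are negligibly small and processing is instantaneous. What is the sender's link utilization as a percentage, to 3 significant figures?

1.46 %

t_tx = L/R = 4000/81000000 = 4.93827e-05 s.
t_prop = 501000/300000000 = 0.00167 s; RTT = 0.00334 s.
Cycle = t_tx + RTT = 0.00338938 s.
Utilization = t_tx / cycle = 4.93827e-05/0.00338938 = 1.46 %.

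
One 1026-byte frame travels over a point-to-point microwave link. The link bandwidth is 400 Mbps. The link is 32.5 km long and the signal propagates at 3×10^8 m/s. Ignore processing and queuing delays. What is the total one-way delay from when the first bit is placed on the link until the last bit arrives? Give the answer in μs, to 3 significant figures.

L = 1026 × 8 = 8208 bits.
Transmission delay = L/R = 8208 / 400000000 = 20.52 μs.
Propagation delay = d/s = 32500 m / 300000000 m/s = 108.333 μs.
Total = 129 μs.

129 μs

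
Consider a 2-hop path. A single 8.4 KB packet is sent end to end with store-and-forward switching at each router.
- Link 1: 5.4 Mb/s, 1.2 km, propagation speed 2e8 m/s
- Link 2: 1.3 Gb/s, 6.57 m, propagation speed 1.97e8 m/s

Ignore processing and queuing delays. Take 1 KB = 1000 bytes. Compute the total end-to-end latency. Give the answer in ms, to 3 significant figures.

L = 67200 bits.
Transmission delays (L/R per hop): 12.4444, 0.0516923 ms; sum = 12.4961 ms.
Propagation delays (d/s per hop): 0.006, 3.33503e-05 ms; sum = 0.00603335 ms.
End-to-end = 12.5 ms.

12.5 ms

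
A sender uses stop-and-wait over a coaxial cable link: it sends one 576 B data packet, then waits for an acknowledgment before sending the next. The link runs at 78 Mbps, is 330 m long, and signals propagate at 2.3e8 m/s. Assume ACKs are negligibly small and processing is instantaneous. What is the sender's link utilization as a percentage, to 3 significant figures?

t_tx = L/R = 4608/78000000 = 5.90769e-05 s.
t_prop = 330/2.3e+08 = 1.43478e-06 s; RTT = 2.86957e-06 s.
Cycle = t_tx + RTT = 6.19465e-05 s.
Utilization = t_tx / cycle = 5.90769e-05/6.19465e-05 = 95.4 %.

95.4 %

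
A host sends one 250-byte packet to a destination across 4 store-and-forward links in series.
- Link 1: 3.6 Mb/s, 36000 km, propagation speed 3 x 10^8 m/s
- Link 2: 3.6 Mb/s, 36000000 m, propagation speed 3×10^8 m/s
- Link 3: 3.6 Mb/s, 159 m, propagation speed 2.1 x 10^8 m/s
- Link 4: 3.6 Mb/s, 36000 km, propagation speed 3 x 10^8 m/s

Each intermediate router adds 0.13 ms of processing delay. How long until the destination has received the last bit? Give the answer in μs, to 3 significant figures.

L = 250 × 8 = 2000 bits.
Transmission delay per hop = L/R = 2000/3600000 = 555.556 μs; 4 hops → 2222.22 μs.
Propagation delays (d/s per hop): 120000, 120000, 0.757143, 120000 μs; sum = 360001 μs.
Processing at 3 router(s): 3 × 0.13 ms = 390 μs.
End-to-end = 363000 μs.

363000 μs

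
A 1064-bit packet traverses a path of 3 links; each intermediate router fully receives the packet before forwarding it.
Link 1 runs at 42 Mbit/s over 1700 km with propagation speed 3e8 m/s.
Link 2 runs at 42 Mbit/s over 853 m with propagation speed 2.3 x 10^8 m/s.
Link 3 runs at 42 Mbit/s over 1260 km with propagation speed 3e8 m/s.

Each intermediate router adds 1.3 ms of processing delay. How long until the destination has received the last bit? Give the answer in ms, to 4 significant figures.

Transmission delay per hop = L/R = 1064/42000000 = 0.0253333 ms; 3 hops → 0.076 ms.
Propagation delays (d/s per hop): 5.66667, 0.0037087, 4.2 ms; sum = 9.87038 ms.
Processing at 2 router(s): 2 × 1.3 ms = 2.6 ms.
End-to-end = 12.55 ms.

12.55 ms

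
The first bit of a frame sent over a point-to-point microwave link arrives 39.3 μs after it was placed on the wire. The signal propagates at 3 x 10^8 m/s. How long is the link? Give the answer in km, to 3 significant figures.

11.8 km

d = s × t_prop = 300000000 × 3.93e-05 = 11.8 km.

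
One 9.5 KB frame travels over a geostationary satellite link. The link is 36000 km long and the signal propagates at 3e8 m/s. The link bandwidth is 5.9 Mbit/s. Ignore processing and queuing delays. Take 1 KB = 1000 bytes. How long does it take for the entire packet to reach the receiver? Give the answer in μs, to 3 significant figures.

133000 μs

L = 76000 bits.
Transmission delay = L/R = 76000 / 5900000 = 12881.4 μs.
Propagation delay = d/s = 36000000 m / 300000000 m/s = 120000 μs.
Total = 133000 μs.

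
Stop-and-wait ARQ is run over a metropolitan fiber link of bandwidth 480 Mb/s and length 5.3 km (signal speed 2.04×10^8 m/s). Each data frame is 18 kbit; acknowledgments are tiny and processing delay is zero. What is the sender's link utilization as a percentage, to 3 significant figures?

t_tx = L/R = 18000/480000000 = 3.75e-05 s.
t_prop = 5300/204000000 = 2.59804e-05 s; RTT = 5.19608e-05 s.
Cycle = t_tx + RTT = 8.94608e-05 s.
Utilization = t_tx / cycle = 3.75e-05/8.94608e-05 = 41.9 %.

41.9 %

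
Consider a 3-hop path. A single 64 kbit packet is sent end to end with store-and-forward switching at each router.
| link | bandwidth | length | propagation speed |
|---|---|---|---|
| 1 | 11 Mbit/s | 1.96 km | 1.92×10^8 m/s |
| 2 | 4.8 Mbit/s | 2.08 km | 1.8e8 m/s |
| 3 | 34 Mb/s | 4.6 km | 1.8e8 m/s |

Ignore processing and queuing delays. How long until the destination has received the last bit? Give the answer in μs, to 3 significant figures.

L = 64000 bits.
Transmission delays (L/R per hop): 5818.18, 13333.3, 1882.35 μs; sum = 21033.9 μs.
Propagation delays (d/s per hop): 10.2083, 11.5556, 25.5556 μs; sum = 47.3194 μs.
End-to-end = 21100 μs.

21100 μs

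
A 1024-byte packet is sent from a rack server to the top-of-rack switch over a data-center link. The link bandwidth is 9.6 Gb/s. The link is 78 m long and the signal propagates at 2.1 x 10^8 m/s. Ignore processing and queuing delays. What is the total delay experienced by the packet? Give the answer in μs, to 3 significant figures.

L = 1024 × 8 = 8192 bits.
Transmission delay = L/R = 8192 / 9600000000 = 0.853333 μs.
Propagation delay = d/s = 78 m / 210000000 m/s = 0.371429 μs.
Total = 1.22 μs.

1.22 μs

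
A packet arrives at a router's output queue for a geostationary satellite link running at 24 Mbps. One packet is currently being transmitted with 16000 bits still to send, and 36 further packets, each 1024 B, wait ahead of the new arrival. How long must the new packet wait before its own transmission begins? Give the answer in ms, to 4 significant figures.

Each queued packet: L/R = 8192/24000000 = 0.341333 ms.
36 queued → 12.288 ms.
Plus remaining 16000 bits of current packet: 0.666667 ms.
Queuing delay = 12.95 ms.

12.95 ms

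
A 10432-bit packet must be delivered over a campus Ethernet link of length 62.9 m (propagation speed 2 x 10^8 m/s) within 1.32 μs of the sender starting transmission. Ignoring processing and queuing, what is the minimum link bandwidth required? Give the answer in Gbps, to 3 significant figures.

Propagation delay = 62.9 / 200000000 = 0.3145 μs.
Transmission budget = 1.32 − 0.3145 = 1.0055 μs.
R ≥ L / t_tx = 10432 bits / 1.0055e-06 s = 10.4 Gbps.

10.4 Gbps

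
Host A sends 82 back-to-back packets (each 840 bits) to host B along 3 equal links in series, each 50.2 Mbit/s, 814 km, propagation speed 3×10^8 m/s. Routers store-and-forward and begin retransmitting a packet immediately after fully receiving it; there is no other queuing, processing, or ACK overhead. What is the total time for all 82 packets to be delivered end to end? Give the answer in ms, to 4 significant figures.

9.546 ms

Per-hop transmission t_tx = L/R = 840/50200000 = 0.0167331 ms.
Per-hop propagation t_prop = 814000/300000000 = 2.71333 ms.
Pipeline fill: first packet needs 3·t_tx to clear all hops; remaining 81 packets each add one t_tx.
Total = (3+82-1)·t_tx + 3·t_prop = 84·0.0167331 + 3·2.71333 = 9.546 ms.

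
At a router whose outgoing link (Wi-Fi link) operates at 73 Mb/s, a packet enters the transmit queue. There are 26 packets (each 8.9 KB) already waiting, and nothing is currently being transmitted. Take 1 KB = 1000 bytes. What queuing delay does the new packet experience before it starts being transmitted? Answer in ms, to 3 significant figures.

25.4 ms

Each queued packet: L/R = 71200/73000000 = 0.975342 ms.
26 queued → 25.3589 ms.
Queuing delay = 25.4 ms.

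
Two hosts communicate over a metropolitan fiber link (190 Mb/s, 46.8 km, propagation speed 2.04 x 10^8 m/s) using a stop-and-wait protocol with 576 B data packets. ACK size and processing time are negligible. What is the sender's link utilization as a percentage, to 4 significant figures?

t_tx = L/R = 4608/190000000 = 2.42526e-05 s.
t_prop = 46800/204000000 = 0.000229412 s; RTT = 0.000458824 s.
Cycle = t_tx + RTT = 0.000483076 s.
Utilization = t_tx / cycle = 2.42526e-05/0.000483076 = 5.020 %.

5.020 %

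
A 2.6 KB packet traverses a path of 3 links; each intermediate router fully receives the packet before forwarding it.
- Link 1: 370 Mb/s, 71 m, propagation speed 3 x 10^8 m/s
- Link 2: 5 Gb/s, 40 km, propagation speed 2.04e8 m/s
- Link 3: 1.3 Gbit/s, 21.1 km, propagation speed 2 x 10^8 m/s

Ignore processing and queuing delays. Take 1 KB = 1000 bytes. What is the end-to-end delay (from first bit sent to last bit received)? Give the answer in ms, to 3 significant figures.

L = 20800 bits.
Transmission delays (L/R per hop): 0.0562162, 0.00416, 0.016 ms; sum = 0.0763762 ms.
Propagation delays (d/s per hop): 0.000236667, 0.196078, 0.1055 ms; sum = 0.301815 ms.
End-to-end = 0.378 ms.

0.378 ms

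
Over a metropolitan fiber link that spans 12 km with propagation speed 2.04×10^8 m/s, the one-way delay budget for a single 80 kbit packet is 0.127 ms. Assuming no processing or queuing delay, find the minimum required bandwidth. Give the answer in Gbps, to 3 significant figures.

1.17 Gbps

Propagation delay = 12000 / 204000000 = 0.0588235 ms.
Transmission budget = 0.127 − 0.0588235 = 0.0681765 ms.
R ≥ L / t_tx = 80000 bits / 6.81765e-05 s = 1.17 Gbps.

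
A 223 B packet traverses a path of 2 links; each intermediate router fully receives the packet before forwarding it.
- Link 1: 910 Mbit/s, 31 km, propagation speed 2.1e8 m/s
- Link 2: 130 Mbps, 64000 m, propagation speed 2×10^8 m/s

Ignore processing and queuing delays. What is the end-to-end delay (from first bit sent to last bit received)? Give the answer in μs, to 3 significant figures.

483 μs

L = 223 × 8 = 1784 bits.
Transmission delays (L/R per hop): 1.96044, 13.7231 μs; sum = 15.6835 μs.
Propagation delays (d/s per hop): 147.619, 320 μs; sum = 467.619 μs.
End-to-end = 483 μs.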